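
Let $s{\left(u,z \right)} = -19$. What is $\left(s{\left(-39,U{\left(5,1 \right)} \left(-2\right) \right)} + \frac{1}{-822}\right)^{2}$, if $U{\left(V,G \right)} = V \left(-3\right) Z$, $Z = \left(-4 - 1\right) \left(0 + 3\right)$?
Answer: $\frac{243953161}{675684} \approx 361.05$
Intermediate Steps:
$Z = -15$ ($Z = \left(-5\right) 3 = -15$)
$U{\left(V,G \right)} = 45 V$ ($U{\left(V,G \right)} = V \left(-3\right) \left(-15\right) = - 3 V \left(-15\right) = 45 V$)
$\left(s{\left(-39,U{\left(5,1 \right)} \left(-2\right) \right)} + \frac{1}{-822}\right)^{2} = \left(-19 + \frac{1}{-822}\right)^{2} = \left(-19 - \frac{1}{822}\right)^{2} = \left(- \frac{15619}{822}\right)^{2} = \frac{243953161}{675684}$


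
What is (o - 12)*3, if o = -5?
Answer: -51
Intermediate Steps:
(o - 12)*3 = (-5 - 12)*3 = -17*3 = -51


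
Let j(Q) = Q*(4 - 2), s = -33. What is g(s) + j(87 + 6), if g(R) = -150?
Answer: 36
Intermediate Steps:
j(Q) = 2*Q (j(Q) = Q*2 = 2*Q)
g(s) + j(87 + 6) = -150 + 2*(87 + 6) = -150 + 2*93 = -150 + 186 = 36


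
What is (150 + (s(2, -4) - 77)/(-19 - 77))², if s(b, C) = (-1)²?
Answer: 13097161/576 ≈ 22738.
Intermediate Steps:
s(b, C) = 1
(150 + (s(2, -4) - 77)/(-19 - 77))² = (150 + (1 - 77)/(-19 - 77))² = (150 - 76/(-96))² = (150 - 76*(-1/96))² = (150 + 19/24)² = (3619/24)² = 13097161/576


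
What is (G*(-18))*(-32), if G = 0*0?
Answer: 0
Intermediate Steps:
G = 0
(G*(-18))*(-32) = (0*(-18))*(-32) = 0*(-32) = 0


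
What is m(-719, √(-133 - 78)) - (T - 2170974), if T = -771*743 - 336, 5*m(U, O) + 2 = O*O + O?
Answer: 13720602/5 + I*√211/5 ≈ 2.7441e+6 + 2.9052*I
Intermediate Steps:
m(U, O) = -⅖ + O/5 + O²/5 (m(U, O) = -⅖ + (O*O + O)/5 = -⅖ + (O² + O)/5 = -⅖ + (O + O²)/5 = -⅖ + (O/5 + O²/5) = -⅖ + O/5 + O²/5)
T = -573189 (T = -572853 - 336 = -573189)
m(-719, √(-133 - 78)) - (T - 2170974) = (-⅖ + √(-133 - 78)/5 + (√(-133 - 78))²/5) - (-573189 - 2170974) = (-⅖ + √(-211)/5 + (√(-211))²/5) - 1*(-2744163) = (-⅖ + (I*√211)/5 + (I*√211)²/5) + 2744163 = (-⅖ + I*√211/5 + (⅕)*(-211)) + 2744163 = (-⅖ + I*√211/5 - 211/5) + 2744163 = (-213/5 + I*√211/5) + 2744163 = 13720602/5 + I*√211/5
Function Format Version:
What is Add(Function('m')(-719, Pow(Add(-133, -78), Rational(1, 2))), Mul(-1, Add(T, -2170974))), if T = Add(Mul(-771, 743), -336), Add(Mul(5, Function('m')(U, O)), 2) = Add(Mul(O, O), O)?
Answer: Add(Rational(13720602, 5), Mul(Rational(1, 5), I, Pow(211, Rational(1, 2)))) ≈ Add(2.7441e+6, Mul(2.9052, I))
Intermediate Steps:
Function('m')(U, O) = Add(Rational(-2, 5), Mul(Rational(1, 5), O), Mul(Rational(1, 5), Pow(O, 2))) (Function('m')(U, O) = Add(Rational(-2, 5), Mul(Rational(1, 5), Add(Mul(O, O), O))) = Add(Rational(-2, 5), Mul(Rational(1, 5), Add(Pow(O, 2), O))) = Add(Rational(-2, 5), Mul(Rational(1, 5), Add(O, Pow(O, 2)))) = Add(Rational(-2, 5), Add(Mul(Rational(1, 5), O), Mul(Rational(1, 5), Pow(O, 2)))) = Add(Rational(-2, 5), Mul(Rational(1, 5), O), Mul(Rational(1, 5), Pow(O, 2))))
T = -573189 (T = Add(-572853, -336) = -573189)
Add(Function('m')(-719, Pow(Add(-133, -78), Rational(1, 2))), Mul(-1, Add(T, -2170974))) = Add(Add(Rational(-2, 5), Mul(Rational(1, 5), Pow(Add(-133, -78), Rational(1, 2))), Mul(Rational(1, 5), Pow(Pow(Add(-133, -78), Rational(1, 2)), 2))), Mul(-1, Add(-573189, -2170974))) = Add(Add(Rational(-2, 5), Mul(Rational(1, 5), Pow(-211, Rational(1, 2))), Mul(Rational(1, 5), Pow(Pow(-211, Rational(1, 2)), 2))), Mul(-1, -2744163)) = Add(Add(Rational(-2, 5), Mul(Rational(1, 5), Mul(I, Pow(211, Rational(1, 2)))), Mul(Rational(1, 5), Pow(Mul(I, Pow(211, Rational(1, 2))), 2))), 2744163) = Add(Add(Rational(-2, 5), Mul(Rational(1, 5), I, Pow(211, Rational(1, 2))), Mul(Rational(1, 5), -211)), 2744163) = Add(Add(Rational(-2, 5), Mul(Rational(1, 5), I, Pow(211, Rational(1, 2))), Rational(-211, 5)), 2744163) = Add(Add(Rational(-213, 5), Mul(Rational(1, 5), I, Pow(211, Rational(1, 2)))), 2744163) = Add(Rational(13720602, 5), Mul(Rational(1, 5), I, Pow(211, Rational(1, 2))))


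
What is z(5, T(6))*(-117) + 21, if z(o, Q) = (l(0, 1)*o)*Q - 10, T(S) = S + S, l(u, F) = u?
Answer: 1191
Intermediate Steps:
T(S) = 2*S
z(o, Q) = -10 (z(o, Q) = (0*o)*Q - 10 = 0*Q - 10 = 0 - 10 = -10)
z(5, T(6))*(-117) + 21 = -10*(-117) + 21 = 1170 + 21 = 1191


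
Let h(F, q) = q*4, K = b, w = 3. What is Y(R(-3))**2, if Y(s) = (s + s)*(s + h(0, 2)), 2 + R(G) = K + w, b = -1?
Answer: 0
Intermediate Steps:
K = -1
h(F, q) = 4*q
R(G) = 0 (R(G) = -2 + (-1 + 3) = -2 + 2 = 0)
Y(s) = 2*s*(8 + s) (Y(s) = (s + s)*(s + 4*2) = (2*s)*(s + 8) = (2*s)*(8 + s) = 2*s*(8 + s))
Y(R(-3))**2 = (2*0*(8 + 0))**2 = (2*0*8)**2 = 0**2 = 0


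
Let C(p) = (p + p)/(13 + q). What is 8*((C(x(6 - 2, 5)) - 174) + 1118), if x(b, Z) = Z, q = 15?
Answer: 52884/7 ≈ 7554.9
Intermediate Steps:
C(p) = p/14 (C(p) = (p + p)/(13 + 15) = (2*p)/28 = (2*p)*(1/28) = p/14)
8*((C(x(6 - 2, 5)) - 174) + 1118) = 8*(((1/14)*5 - 174) + 1118) = 8*((5/14 - 174) + 1118) = 8*(-2431/14 + 1118) = 8*(13221/14) = 52884/7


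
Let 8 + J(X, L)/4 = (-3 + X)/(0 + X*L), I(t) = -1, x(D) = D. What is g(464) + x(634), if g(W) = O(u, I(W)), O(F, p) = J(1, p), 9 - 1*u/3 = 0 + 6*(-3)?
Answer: 610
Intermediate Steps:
u = 81 (u = 27 - 3*(0 + 6*(-3)) = 27 - 3*(0 - 18) = 27 - 3*(-18) = 27 + 54 = 81)
J(X, L) = -32 + 4*(-3 + X)/(L*X) (J(X, L) = -32 + 4*((-3 + X)/(0 + X*L)) = -32 + 4*((-3 + X)/(0 + L*X)) = -32 + 4*((-3 + X)/((L*X))) = -32 + 4*((-3 + X)*(1/(L*X))) = -32 + 4*((-3 + X)/(L*X)) = -32 + 4*(-3 + X)/(L*X))
O(F, p) = -32 - 8/p (O(F, p) = -32 + 4/p - 12/(p*1) = -32 + 4/p - 12*1/p = -32 + 4/p - 12/p = -32 - 8/p)
g(W) = -24 (g(W) = -32 - 8/(-1) = -32 - 8*(-1) = -32 + 8 = -24)
g(464) + x(634) = -24 + 634 = 610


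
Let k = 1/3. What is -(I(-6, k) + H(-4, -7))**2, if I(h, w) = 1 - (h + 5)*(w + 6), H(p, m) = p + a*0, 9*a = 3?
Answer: -100/9 ≈ -11.111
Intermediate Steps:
a = 1/3 (a = (1/9)*3 = 1/3 ≈ 0.33333)
H(p, m) = p (H(p, m) = p + (1/3)*0 = p + 0 = p)
k = 1/3 ≈ 0.33333
I(h, w) = 1 - (5 + h)*(6 + w)
-(I(-6, k) + H(-4, -7))**2 = -((-29 - 6*(-6) - 5*1/3 - 1*(-6)*1/3) - 4)**2 = -((-29 + 36 - 5/3 + 2) - 4)**2 = -(22/3 - 4)**2 = -(10/3)**2 = -1*100/9 = -100/9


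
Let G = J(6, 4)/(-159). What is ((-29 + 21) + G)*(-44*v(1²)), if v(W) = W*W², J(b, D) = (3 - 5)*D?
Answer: 55616/159 ≈ 349.79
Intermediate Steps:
J(b, D) = -2*D
v(W) = W³
G = 8/159 (G = -2*4/(-159) = -8*(-1/159) = 8/159 ≈ 0.050314)
((-29 + 21) + G)*(-44*v(1²)) = ((-29 + 21) + 8/159)*(-44*(1²)³) = (-8 + 8/159)*(-44*1³) = -(-55616)/159 = -1264/159*(-44) = 55616/159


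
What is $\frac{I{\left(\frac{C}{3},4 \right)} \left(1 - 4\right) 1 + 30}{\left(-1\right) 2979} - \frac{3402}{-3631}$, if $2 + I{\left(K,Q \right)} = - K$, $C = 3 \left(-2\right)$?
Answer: $\frac{3341876}{3605583} \approx 0.92686$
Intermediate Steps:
$C = -6$
$I{\left(K,Q \right)} = -2 - K$
$\frac{I{\left(\frac{C}{3},4 \right)} \left(1 - 4\right) 1 + 30}{\left(-1\right) 2979} - \frac{3402}{-3631} = \frac{\left(-2 - - \frac{6}{3}\right) \left(1 - 4\right) 1 + 30}{\left(-1\right) 2979} - \frac{3402}{-3631} = \frac{\left(-2 - \left(-6\right) \frac{1}{3}\right) \left(\left(-3\right) 1\right) + 30}{-2979} - - \frac{3402}{3631} = \left(\left(-2 - -2\right) \left(-3\right) + 30\right) \left(- \frac{1}{2979}\right) + \frac{3402}{3631} = \left(\left(-2 + 2\right) \left(-3\right) + 30\right) \left(- \frac{1}{2979}\right) + \frac{3402}{3631} = \left(0 \left(-3\right) + 30\right) \left(- \frac{1}{2979}\right) + \frac{3402}{3631} = \left(0 + 30\right) \left(- \frac{1}{2979}\right) + \frac{3402}{3631} = 30 \left(- \frac{1}{2979}\right) + \frac{3402}{3631} = - \frac{10}{993} + \frac{3402}{3631} = \frac{3341876}{3605583}$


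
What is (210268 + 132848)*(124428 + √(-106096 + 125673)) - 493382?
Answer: 42692744266 + 343116*√19577 ≈ 4.2741e+10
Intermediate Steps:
(210268 + 132848)*(124428 + √(-106096 + 125673)) - 493382 = 343116*(124428 + √19577) - 493382 = (42693237648 + 343116*√19577) - 493382 = 42692744266 + 343116*√19577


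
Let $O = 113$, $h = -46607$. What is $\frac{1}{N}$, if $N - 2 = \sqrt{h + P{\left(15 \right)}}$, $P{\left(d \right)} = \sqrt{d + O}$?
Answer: $\frac{1}{2 + i \sqrt{46607 - 8 \sqrt{2}}} \approx 4.292 \cdot 10^{-5} - 0.0046322 i$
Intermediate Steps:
$P{\left(d \right)} = \sqrt{113 + d}$ ($P{\left(d \right)} = \sqrt{d + 113} = \sqrt{113 + d}$)
$N = 2 + \sqrt{-46607 + 8 \sqrt{2}}$ ($N = 2 + \sqrt{-46607 + \sqrt{113 + 15}} = 2 + \sqrt{-46607 + \sqrt{128}} = 2 + \sqrt{-46607 + 8 \sqrt{2}} \approx 2.0 + 215.86 i$)
$\frac{1}{N} = \frac{1}{2 + \sqrt{-46607 + 8 \sqrt{2}}}$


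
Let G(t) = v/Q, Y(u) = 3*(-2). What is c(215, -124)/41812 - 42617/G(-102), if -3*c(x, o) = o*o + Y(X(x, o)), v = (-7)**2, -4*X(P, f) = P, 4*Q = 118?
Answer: -39424770121/1536591 ≈ -25657.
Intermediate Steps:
Q = 59/2 (Q = (1/4)*118 = 59/2 ≈ 29.500)
X(P, f) = -P/4
v = 49
Y(u) = -6
c(x, o) = 2 - o**2/3 (c(x, o) = -(o*o - 6)/3 = -(o**2 - 6)/3 = -(-6 + o**2)/3 = 2 - o**2/3)
G(t) = 98/59 (G(t) = 49/(59/2) = 49*(2/59) = 98/59)
c(215, -124)/41812 - 42617/G(-102) = (2 - 1/3*(-124)**2)/41812 - 42617/98/59 = (2 - 1/3*15376)*(1/41812) - 42617*59/98 = (2 - 15376/3)*(1/41812) - 2514403/98 = -15370/3*1/41812 - 2514403/98 = -7685/62718 - 2514403/98 = -39424770121/1536591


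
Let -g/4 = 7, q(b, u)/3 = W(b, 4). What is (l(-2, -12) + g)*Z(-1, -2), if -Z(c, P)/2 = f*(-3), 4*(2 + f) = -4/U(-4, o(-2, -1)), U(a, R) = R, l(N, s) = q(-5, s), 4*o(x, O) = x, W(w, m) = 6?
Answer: 0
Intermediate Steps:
q(b, u) = 18 (q(b, u) = 3*6 = 18)
o(x, O) = x/4
l(N, s) = 18
g = -28 (g = -4*7 = -28)
f = 0 (f = -2 + (-4/((¼)*(-2)))/4 = -2 + (-4/(-½))/4 = -2 + (-4*(-2))/4 = -2 + (¼)*8 = -2 + 2 = 0)
Z(c, P) = 0 (Z(c, P) = -0*(-3) = -2*0 = 0)
(l(-2, -12) + g)*Z(-1, -2) = (18 - 28)*0 = -10*0 = 0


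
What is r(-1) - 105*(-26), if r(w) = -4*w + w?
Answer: 2733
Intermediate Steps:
r(w) = -3*w
r(-1) - 105*(-26) = -3*(-1) - 105*(-26) = 3 + 2730 = 2733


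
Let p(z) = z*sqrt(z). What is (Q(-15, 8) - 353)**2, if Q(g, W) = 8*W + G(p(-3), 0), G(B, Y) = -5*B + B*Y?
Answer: 82846 - 8670*I*sqrt(3) ≈ 82846.0 - 15017.0*I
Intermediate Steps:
p(z) = z**(3/2)
Q(g, W) = 8*W + 15*I*sqrt(3) (Q(g, W) = 8*W + (-3)**(3/2)*(-5 + 0) = 8*W - 3*I*sqrt(3)*(-5) = 8*W + 15*I*sqrt(3))
(Q(-15, 8) - 353)**2 = ((8*8 + 15*I*sqrt(3)) - 353)**2 = ((64 + 15*I*sqrt(3)) - 353)**2 = (-289 + 15*I*sqrt(3))**2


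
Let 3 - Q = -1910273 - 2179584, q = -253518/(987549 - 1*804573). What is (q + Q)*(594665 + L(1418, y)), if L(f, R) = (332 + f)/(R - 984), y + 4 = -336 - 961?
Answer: 33895277407040837385/13936672 ≈ 2.4321e+12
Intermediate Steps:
y = -1301 (y = -4 + (-336 - 961) = -4 - 1297 = -1301)
q = -42253/30496 (q = -253518/(987549 - 804573) = -253518/182976 = -253518*1/182976 = -42253/30496 ≈ -1.3855)
Q = 4089860 (Q = 3 - (-1910273 - 2179584) = 3 - 1*(-4089857) = 3 + 4089857 = 4089860)
L(f, R) = (332 + f)/(-984 + R)
(q + Q)*(594665 + L(1418, y)) = (-42253/30496 + 4089860)*(594665 + (332 + 1418)/(-984 - 1301)) = 124724328307*(594665 + 1750/(-2285))/30496 = 124724328307*(594665 - 1/2285*1750)/30496 = 124724328307*(594665 - 350/457)/30496 = (124724328307/30496)*(271761555/457) = 33895277407040837385/13936672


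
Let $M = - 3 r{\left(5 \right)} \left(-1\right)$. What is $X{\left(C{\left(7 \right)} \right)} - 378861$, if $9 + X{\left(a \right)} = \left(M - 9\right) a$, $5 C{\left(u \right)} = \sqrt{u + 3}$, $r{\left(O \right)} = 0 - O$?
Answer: $-378870 - \frac{24 \sqrt{10}}{5} \approx -3.7889 \cdot 10^{5}$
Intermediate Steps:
$r{\left(O \right)} = - O$
$M = -15$ ($M = - 3 \left(\left(-1\right) 5\right) \left(-1\right) = \left(-3\right) \left(-5\right) \left(-1\right) = 15 \left(-1\right) = -15$)
$C{\left(u \right)} = \frac{\sqrt{3 + u}}{5}$ ($C{\left(u \right)} = \frac{\sqrt{u + 3}}{5} = \frac{\sqrt{3 + u}}{5}$)
$X{\left(a \right)} = -9 - 24 a$ ($X{\left(a \right)} = -9 + \left(-15 - 9\right) a = -9 - 24 a$)
$X{\left(C{\left(7 \right)} \right)} - 378861 = \left(-9 - 24 \frac{\sqrt{3 + 7}}{5}\right) - 378861 = \left(-9 - 24 \frac{\sqrt{10}}{5}\right) - 378861 = \left(-9 - \frac{24 \sqrt{10}}{5}\right) - 378861 = -378870 - \frac{24 \sqrt{10}}{5}$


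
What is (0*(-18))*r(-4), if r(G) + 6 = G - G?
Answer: 0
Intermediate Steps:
r(G) = -6 (r(G) = -6 + (G - G) = -6 + 0 = -6)
(0*(-18))*r(-4) = (0*(-18))*(-6) = 0*(-6) = 0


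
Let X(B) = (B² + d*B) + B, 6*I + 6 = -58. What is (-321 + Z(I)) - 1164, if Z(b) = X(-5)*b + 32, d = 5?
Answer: -4199/3 ≈ -1399.7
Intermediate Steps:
I = -32/3 (I = -1 + (⅙)*(-58) = -1 - 29/3 = -32/3 ≈ -10.667)
X(B) = B² + 6*B (X(B) = (B² + 5*B) + B = B² + 6*B)
Z(b) = 32 - 5*b (Z(b) = (-5*(6 - 5))*b + 32 = (-5*1)*b + 32 = -5*b + 32 = 32 - 5*b)
(-321 + Z(I)) - 1164 = (-321 + (32 - 5*(-32/3))) - 1164 = (-321 + (32 + 160/3)) - 1164 = (-321 + 256/3) - 1164 = -707/3 - 1164 = -4199/3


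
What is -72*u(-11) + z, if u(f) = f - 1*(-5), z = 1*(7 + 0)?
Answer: 439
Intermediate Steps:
z = 7 (z = 1*7 = 7)
u(f) = 5 + f (u(f) = f + 5 = 5 + f)
-72*u(-11) + z = -72*(5 - 11) + 7 = -72*(-6) + 7 = 432 + 7 = 439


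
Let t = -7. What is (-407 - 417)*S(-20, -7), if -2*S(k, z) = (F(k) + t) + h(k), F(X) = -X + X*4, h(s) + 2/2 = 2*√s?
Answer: -28016 + 1648*I*√5 ≈ -28016.0 + 3685.0*I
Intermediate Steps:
h(s) = -1 + 2*√s
F(X) = 3*X (F(X) = -X + 4*X = 3*X)
S(k, z) = 4 - √k - 3*k/2 (S(k, z) = -((3*k - 7) + (-1 + 2*√k))/2 = -((-7 + 3*k) + (-1 + 2*√k))/2 = -(-8 + 2*√k + 3*k)/2 = 4 - √k - 3*k/2)
(-407 - 417)*S(-20, -7) = (-407 - 417)*(4 - √(-20) - 3/2*(-20)) = -824*(4 - 2*I*√5 + 30) = -824*(34 - 2*I*√5) = -28016 + 1648*I*√5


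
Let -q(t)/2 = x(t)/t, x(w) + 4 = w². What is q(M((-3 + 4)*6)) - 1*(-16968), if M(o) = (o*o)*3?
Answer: 452306/27 ≈ 16752.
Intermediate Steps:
x(w) = -4 + w²
M(o) = 3*o² (M(o) = o²*3 = 3*o²)
q(t) = -2*(-4 + t²)/t
q(M((-3 + 4)*6)) - 1*(-16968) = (-6*((-3 + 4)*6)² + 8/((3*((-3 + 4)*6)²))) - 1*(-16968) = (-6*(1*6)² + 8/((3*(1*6)²))) + 16968 = (-6*6² + 8/((3*6²))) + 16968 = (-6*36 + 8/((3*36))) + 16968 = (-2*108 + 8/108) + 16968 = (-216 + 8*(1/108)) + 16968 = (-216 + 2/27) + 16968 = -5830/27 + 16968 = 452306/27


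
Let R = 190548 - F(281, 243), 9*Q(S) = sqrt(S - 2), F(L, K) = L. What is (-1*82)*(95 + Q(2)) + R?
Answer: 182477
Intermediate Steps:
Q(S) = sqrt(-2 + S)/9 (Q(S) = sqrt(S - 2)/9 = sqrt(-2 + S)/9)
R = 190267 (R = 190548 - 1*281 = 190548 - 281 = 190267)
(-1*82)*(95 + Q(2)) + R = (-1*82)*(95 + sqrt(-2 + 2)/9) + 190267 = -82*(95 + sqrt(0)/9) + 190267 = -82*(95 + (1/9)*0) + 190267 = -82*(95 + 0) + 190267 = -82*95 + 190267 = -7790 + 190267 = 182477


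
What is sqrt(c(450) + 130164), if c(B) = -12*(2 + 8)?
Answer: 2*sqrt(32511) ≈ 360.62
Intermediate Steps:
c(B) = -120 (c(B) = -12*10 = -120)
sqrt(c(450) + 130164) = sqrt(-120 + 130164) = sqrt(130044) = 2*sqrt(32511)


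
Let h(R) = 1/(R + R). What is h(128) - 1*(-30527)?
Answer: 7814913/256 ≈ 30527.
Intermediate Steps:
h(R) = 1/(2*R)
h(128) - 1*(-30527) = (½)/128 - 1*(-30527) = (½)*(1/128) + 30527 = 1/256 + 30527 = 7814913/256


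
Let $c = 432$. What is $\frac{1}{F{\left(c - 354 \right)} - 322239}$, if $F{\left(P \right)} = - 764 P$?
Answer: $- \frac{1}{381831} \approx -2.619 \cdot 10^{-6}$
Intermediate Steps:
$\frac{1}{F{\left(c - 354 \right)} - 322239} = \frac{1}{- 764 \left(432 - 354\right) - 322239} = \frac{1}{\left(-764\right) 78 - 322239} = \frac{1}{-59592 - 322239} = \frac{1}{-381831} = - \frac{1}{381831}$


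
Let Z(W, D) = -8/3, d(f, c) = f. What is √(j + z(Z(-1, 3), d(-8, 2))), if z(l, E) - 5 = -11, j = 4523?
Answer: √4517 ≈ 67.209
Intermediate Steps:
Z(W, D) = -8/3 (Z(W, D) = -8*⅓ = -8/3)
z(l, E) = -6 (z(l, E) = 5 - 11 = -6)
√(j + z(Z(-1, 3), d(-8, 2))) = √(4523 - 6) = √4517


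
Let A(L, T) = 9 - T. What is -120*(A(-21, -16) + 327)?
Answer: -42240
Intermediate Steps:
-120*(A(-21, -16) + 327) = -120*((9 - 1*(-16)) + 327) = -120*((9 + 16) + 327) = -120*(25 + 327) = -120*352 = -42240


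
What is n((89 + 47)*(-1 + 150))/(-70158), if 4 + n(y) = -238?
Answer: 11/3189 ≈ 0.0034494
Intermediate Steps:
n(y) = -242 (n(y) = -4 - 238 = -242)
n((89 + 47)*(-1 + 150))/(-70158) = -242/(-70158) = -242*(-1/70158) = 11/3189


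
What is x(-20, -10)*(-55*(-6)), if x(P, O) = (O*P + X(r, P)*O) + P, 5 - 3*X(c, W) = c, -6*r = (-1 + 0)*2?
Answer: 162800/3 ≈ 54267.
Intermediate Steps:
r = ⅓ (r = -(-1 + 0)*2/6 = -(-1)*2/6 = -⅙*(-2) = ⅓ ≈ 0.33333)
X(c, W) = 5/3 - c/3
x(P, O) = P + 14*O/9 + O*P (x(P, O) = (O*P + (5/3 - ⅓*⅓)*O) + P = (O*P + (5/3 - ⅑)*O) + P = (O*P + 14*O/9) + P = (14*O/9 + O*P) + P = P + 14*O/9 + O*P)
x(-20, -10)*(-55*(-6)) = (-20 + (14/9)*(-10) - 10*(-20))*(-55*(-6)) = (-20 - 140/9 + 200)*330 = (1480/9)*330 = 162800/3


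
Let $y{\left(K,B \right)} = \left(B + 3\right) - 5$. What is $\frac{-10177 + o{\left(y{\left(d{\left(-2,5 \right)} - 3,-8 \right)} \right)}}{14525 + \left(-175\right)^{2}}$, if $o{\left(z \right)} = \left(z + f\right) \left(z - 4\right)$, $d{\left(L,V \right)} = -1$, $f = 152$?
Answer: $- \frac{811}{3010} \approx -0.26944$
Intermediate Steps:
$y{\left(K,B \right)} = -2 + B$ ($y{\left(K,B \right)} = \left(3 + B\right) - 5 = -2 + B$)
$o{\left(z \right)} = \left(-4 + z\right) \left(152 + z\right)$ ($o{\left(z \right)} = \left(z + 152\right) \left(z - 4\right) = \left(152 + z\right) \left(-4 + z\right) = \left(-4 + z\right) \left(152 + z\right)$)
$\frac{-10177 + o{\left(y{\left(d{\left(-2,5 \right)} - 3,-8 \right)} \right)}}{14525 + \left(-175\right)^{2}} = \frac{-10177 + \left(-608 + \left(-2 - 8\right)^{2} + 148 \left(-2 - 8\right)\right)}{14525 + \left(-175\right)^{2}} = \frac{-10177 + \left(-608 + \left(-10\right)^{2} + 148 \left(-10\right)\right)}{14525 + 30625} = \frac{-10177 - 1988}{45150} = \left(-10177 - 1988\right) \frac{1}{45150} = \left(-12165\right) \frac{1}{45150} = - \frac{811}{3010}$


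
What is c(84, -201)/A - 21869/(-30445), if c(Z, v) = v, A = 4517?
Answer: 92662828/137520065 ≈ 0.67381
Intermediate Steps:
c(84, -201)/A - 21869/(-30445) = -201/4517 - 21869/(-30445) = -201*1/4517 - 21869*(-1/30445) = -201/4517 + 21869/30445 = 92662828/137520065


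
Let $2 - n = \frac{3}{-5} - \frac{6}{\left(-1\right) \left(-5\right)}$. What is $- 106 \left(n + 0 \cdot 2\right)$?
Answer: $- \frac{2014}{5} \approx -402.8$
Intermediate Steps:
$n = \frac{19}{5}$ ($n = 2 - \left(\frac{3}{-5} - \frac{6}{\left(-1\right) \left(-5\right)}\right) = 2 - \left(3 \left(- \frac{1}{5}\right) - \frac{6}{5}\right) = 2 - \left(- \frac{3}{5} - \frac{6}{5}\right) = 2 - - \frac{9}{5} = 2 + \frac{9}{5} = \frac{19}{5} \approx 3.8$)
$- 106 \left(n + 0 \cdot 2\right) = - 106 \left(\frac{19}{5} + 0 \cdot 2\right) = - 106 \left(\frac{19}{5} + 0\right) = \left(-106\right) \frac{19}{5} = - \frac{2014}{5}$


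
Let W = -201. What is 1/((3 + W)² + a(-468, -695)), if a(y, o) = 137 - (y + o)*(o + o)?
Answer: -1/1577229 ≈ -6.3402e-7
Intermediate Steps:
a(y, o) = 137 - 2*o*(o + y) (a(y, o) = 137 - (o + y)*2*o = 137 - 2*o*(o + y))
1/((3 + W)² + a(-468, -695)) = 1/((3 - 201)² + (137 - 2*(-695)² - 2*(-695)*(-468))) = 1/((-198)² + (137 - 2*483025 - 650520)) = 1/(39204 + (137 - 966050 - 650520)) = 1/(39204 - 1616433) = 1/(-1577229) = -1/1577229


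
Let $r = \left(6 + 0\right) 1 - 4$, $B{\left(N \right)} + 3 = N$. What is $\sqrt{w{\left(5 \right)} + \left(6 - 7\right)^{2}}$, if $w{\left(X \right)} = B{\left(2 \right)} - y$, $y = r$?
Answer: $i \sqrt{2} \approx 1.4142 i$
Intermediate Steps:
$B{\left(N \right)} = -3 + N$
$r = 2$ ($r = 6 \cdot 1 - 4 = 6 - 4 = 2$)
$y = 2$
$w{\left(X \right)} = -3$ ($w{\left(X \right)} = \left(-3 + 2\right) - 2 = -1 - 2 = -3$)
$\sqrt{w{\left(5 \right)} + \left(6 - 7\right)^{2}} = \sqrt{-3 + \left(6 - 7\right)^{2}} = \sqrt{-3 + \left(-1\right)^{2}} = \sqrt{-3 + 1} = \sqrt{-2} = i \sqrt{2}$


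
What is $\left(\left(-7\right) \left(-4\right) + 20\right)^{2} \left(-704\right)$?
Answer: $-1622016$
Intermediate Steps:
$\left(\left(-7\right) \left(-4\right) + 20\right)^{2} \left(-704\right) = \left(28 + 20\right)^{2} \left(-704\right) = 48^{2} \left(-704\right) = 2304 \left(-704\right) = -1622016$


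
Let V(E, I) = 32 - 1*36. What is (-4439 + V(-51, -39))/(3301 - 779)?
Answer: -4443/2522 ≈ -1.7617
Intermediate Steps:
V(E, I) = -4 (V(E, I) = 32 - 36 = -4)
(-4439 + V(-51, -39))/(3301 - 779) = (-4439 - 4)/(3301 - 779) = -4443/2522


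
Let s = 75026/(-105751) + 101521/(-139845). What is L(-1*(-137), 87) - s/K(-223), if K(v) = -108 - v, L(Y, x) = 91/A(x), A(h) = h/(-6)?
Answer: -308912897304361/49320476564325 ≈ -6.2634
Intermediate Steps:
A(h) = -h/6 (A(h) = h*(-⅙) = -h/6)
L(Y, x) = -546/x (L(Y, x) = 91/((-x/6)) = 91*(-6/x) = -546/x)
s = -21227958241/14788748595 (s = 75026*(-1/105751) + 101521*(-1/139845) = -75026/105751 - 101521/139845 = -21227958241/14788748595 ≈ -1.4354)
L(-1*(-137), 87) - s/K(-223) = -546/87 - (-21227958241)/(14788748595*(-108 - 1*(-223))) = -546*1/87 - (-21227958241)/(14788748595*(-108 + 223)) = -182/29 - (-21227958241)/(14788748595*115) = -182/29 - 1*(-21227958241/1700706088425) = -182/29 + 21227958241/1700706088425 = -308912897304361/49320476564325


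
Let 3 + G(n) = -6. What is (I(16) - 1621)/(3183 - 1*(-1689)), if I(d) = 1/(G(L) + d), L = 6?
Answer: -1891/5684 ≈ -0.33269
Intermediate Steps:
G(n) = -9 (G(n) = -3 - 6 = -9)
I(d) = 1/(-9 + d)
(I(16) - 1621)/(3183 - 1*(-1689)) = (1/(-9 + 16) - 1621)/(3183 - 1*(-1689)) = (1/7 - 1621)/(3183 + 1689) = (⅐ - 1621)/4872 = -11346/7*1/4872 = -1891/5684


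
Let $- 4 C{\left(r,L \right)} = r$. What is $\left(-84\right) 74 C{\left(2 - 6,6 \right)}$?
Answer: $-6216$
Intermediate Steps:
$C{\left(r,L \right)} = - \frac{r}{4}$
$\left(-84\right) 74 C{\left(2 - 6,6 \right)} = \left(-84\right) 74 \left(- \frac{2 - 6}{4}\right) = - 6216 \left(- \frac{2 - 6}{4}\right) = - 6216 \left(\left(- \frac{1}{4}\right) \left(-4\right)\right) = \left(-6216\right) 1 = -6216$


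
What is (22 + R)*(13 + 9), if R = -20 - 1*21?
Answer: -418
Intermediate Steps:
R = -41 (R = -20 - 21 = -41)
(22 + R)*(13 + 9) = (22 - 41)*(13 + 9) = -19*22 = -418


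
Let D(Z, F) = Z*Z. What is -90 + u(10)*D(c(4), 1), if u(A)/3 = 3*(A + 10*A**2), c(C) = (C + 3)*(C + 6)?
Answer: 44540910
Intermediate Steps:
c(C) = (3 + C)*(6 + C)
u(A) = 9*A + 90*A**2 (u(A) = 3*(3*(A + 10*A**2)) = 3*(3*A + 30*A**2) = 9*A + 90*A**2)
D(Z, F) = Z**2
-90 + u(10)*D(c(4), 1) = -90 + (9*10*(1 + 10*10))*(18 + 4**2 + 9*4)**2 = -90 + (9*10*(1 + 100))*(18 + 16 + 36)**2 = -90 + (9*10*101)*70**2 = -90 + 9090*4900 = -90 + 44541000 = 44540910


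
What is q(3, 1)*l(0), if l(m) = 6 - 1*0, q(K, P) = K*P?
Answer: 18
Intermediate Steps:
l(m) = 6 (l(m) = 6 + 0 = 6)
q(3, 1)*l(0) = (3*1)*6 = 3*6 = 18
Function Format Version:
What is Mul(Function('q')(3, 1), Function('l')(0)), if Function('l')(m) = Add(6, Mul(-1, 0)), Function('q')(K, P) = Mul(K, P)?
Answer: 18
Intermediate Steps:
Function('l')(m) = 6 (Function('l')(m) = Add(6, 0) = 6)
Mul(Function('q')(3, 1), Function('l')(0)) = Mul(Mul(3, 1), 6) = Mul(3, 6) = 18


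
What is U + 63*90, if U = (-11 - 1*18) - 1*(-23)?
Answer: 5664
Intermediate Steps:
U = -6 (U = (-11 - 18) + 23 = -29 + 23 = -6)
U + 63*90 = -6 + 63*90 = -6 + 5670 = 5664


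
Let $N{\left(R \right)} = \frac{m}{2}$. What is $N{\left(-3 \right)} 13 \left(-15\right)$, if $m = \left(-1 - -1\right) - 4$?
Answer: $390$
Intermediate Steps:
$m = -4$ ($m = \left(-1 + 1\right) - 4 = 0 - 4 = -4$)
$N{\left(R \right)} = -2$ ($N{\left(R \right)} = - \frac{4}{2} = \left(-4\right) \frac{1}{2} = -2$)
$N{\left(-3 \right)} 13 \left(-15\right) = \left(-2\right) 13 \left(-15\right) = \left(-26\right) \left(-15\right) = 390$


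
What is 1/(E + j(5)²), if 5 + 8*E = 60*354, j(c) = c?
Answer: 8/21435 ≈ 0.00037322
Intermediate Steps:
E = 21235/8 (E = -5/8 + (60*354)/8 = -5/8 + (⅛)*21240 = -5/8 + 2655 = 21235/8 ≈ 2654.4)
1/(E + j(5)²) = 1/(21235/8 + 5²) = 1/(21235/8 + 25) = 1/(21435/8) = 8/21435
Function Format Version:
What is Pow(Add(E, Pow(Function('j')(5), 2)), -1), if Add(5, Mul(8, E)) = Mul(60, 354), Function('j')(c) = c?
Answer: Rational(8, 21435) ≈ 0.00037322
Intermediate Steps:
E = Rational(21235, 8) (E = Add(Rational(-5, 8), Mul(Rational(1, 8), Mul(60, 354))) = Add(Rational(-5, 8), Mul(Rational(1, 8), 21240)) = Add(Rational(-5, 8), 2655) = Rational(21235, 8) ≈ 2654.4)
Pow(Add(E, Pow(Function('j')(5), 2)), -1) = Pow(Add(Rational(21235, 8), Pow(5, 2)), -1) = Pow(Add(Rational(21235, 8), 25), -1) = Pow(Rational(21435, 8), -1) = Rational(8, 21435)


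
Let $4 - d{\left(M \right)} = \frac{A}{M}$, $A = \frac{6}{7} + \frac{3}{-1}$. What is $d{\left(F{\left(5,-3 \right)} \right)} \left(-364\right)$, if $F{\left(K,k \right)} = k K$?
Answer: $-1404$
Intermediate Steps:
$F{\left(K,k \right)} = K k$
$A = - \frac{15}{7}$ ($A = 6 \cdot \frac{1}{7} + 3 \left(-1\right) = \frac{6}{7} - 3 = - \frac{15}{7} \approx -2.1429$)
$d{\left(M \right)} = 4 + \frac{15}{7 M}$ ($d{\left(M \right)} = 4 - - \frac{15}{7 M} = 4 + \frac{15}{7 M}$)
$d{\left(F{\left(5,-3 \right)} \right)} \left(-364\right) = \left(4 + \frac{15}{7 \cdot 5 \left(-3\right)}\right) \left(-364\right) = \left(4 + \frac{15}{7 \left(-15\right)}\right) \left(-364\right) = \left(4 + \frac{15}{7} \left(- \frac{1}{15}\right)\right) \left(-364\right) = \left(4 - \frac{1}{7}\right) \left(-364\right) = \frac{27}{7} \left(-364\right) = -1404$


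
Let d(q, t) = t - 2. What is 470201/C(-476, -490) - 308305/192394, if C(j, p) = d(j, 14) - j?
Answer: 740273757/769576 ≈ 961.92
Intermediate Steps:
d(q, t) = -2 + t
C(j, p) = 12 - j (C(j, p) = (-2 + 14) - j = 12 - j)
470201/C(-476, -490) - 308305/192394 = 470201/(12 - 1*(-476)) - 308305/192394 = 470201/(12 + 476) - 308305*1/192394 = 470201/488 - 308305/192394 = 740273757/769576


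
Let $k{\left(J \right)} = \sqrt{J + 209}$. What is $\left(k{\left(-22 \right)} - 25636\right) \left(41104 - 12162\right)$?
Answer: $-741957112 + 28942 \sqrt{187} \approx -7.4156 \cdot 10^{8}$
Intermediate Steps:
$k{\left(J \right)} = \sqrt{209 + J}$
$\left(k{\left(-22 \right)} - 25636\right) \left(41104 - 12162\right) = \left(\sqrt{209 - 22} - 25636\right) \left(41104 - 12162\right) = \left(\sqrt{187} - 25636\right) 28942 = \left(-25636 + \sqrt{187}\right) 28942 = -741957112 + 28942 \sqrt{187}$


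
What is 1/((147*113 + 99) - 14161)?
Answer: 1/2549 ≈ 0.00039231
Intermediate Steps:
1/((147*113 + 99) - 14161) = 1/((16611 + 99) - 14161) = 1/(16710 - 14161) = 1/2549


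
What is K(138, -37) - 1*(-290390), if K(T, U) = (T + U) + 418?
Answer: 290909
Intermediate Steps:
K(T, U) = 418 + T + U
K(138, -37) - 1*(-290390) = (418 + 138 - 37) - 1*(-290390) = 519 + 290390 = 290909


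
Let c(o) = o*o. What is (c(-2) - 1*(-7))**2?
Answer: 121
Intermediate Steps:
c(o) = o**2
(c(-2) - 1*(-7))**2 = ((-2)**2 - 1*(-7))**2 = (4 + 7)**2 = 11**2 = 121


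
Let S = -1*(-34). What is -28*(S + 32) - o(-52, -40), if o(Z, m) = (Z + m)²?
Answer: -10312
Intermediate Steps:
S = 34
-28*(S + 32) - o(-52, -40) = -28*(34 + 32) - (-52 - 40)² = -28*66 - 1*(-92)² = -1*1848 - 1*8464 = -1848 - 8464 = -10312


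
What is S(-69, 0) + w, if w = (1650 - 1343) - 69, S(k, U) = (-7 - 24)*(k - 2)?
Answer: 2439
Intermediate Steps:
S(k, U) = 62 - 31*k (S(k, U) = -31*(-2 + k) = 62 - 31*k)
w = 238 (w = 307 - 69 = 238)
S(-69, 0) + w = (62 - 31*(-69)) + 238 = (62 + 2139) + 238 = 2201 + 238 = 2439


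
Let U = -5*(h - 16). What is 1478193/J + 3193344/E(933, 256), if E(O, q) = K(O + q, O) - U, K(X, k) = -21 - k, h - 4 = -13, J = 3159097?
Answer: -10086488480121/3408665663 ≈ -2959.1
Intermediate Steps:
h = -9 (h = 4 - 13 = -9)
U = 125 (U = -5*(-9 - 16) = -5*(-25) = 125)
E(O, q) = -146 - O (E(O, q) = (-21 - O) - 1*125 = (-21 - O) - 125 = -146 - O)
1478193/J + 3193344/E(933, 256) = 1478193/3159097 + 3193344/(-146 - 1*933) = 1478193*(1/3159097) + 3193344/(-146 - 933) = 1478193/3159097 + 3193344/(-1079) = 1478193/3159097 + 3193344*(-1/1079) = 1478193/3159097 - 3193344/1079 = -10086488480121/3408665663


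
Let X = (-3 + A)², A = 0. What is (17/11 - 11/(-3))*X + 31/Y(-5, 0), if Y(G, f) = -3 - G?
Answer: 1373/22 ≈ 62.409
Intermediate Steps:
X = 9 (X = (-3 + 0)² = (-3)² = 9)
(17/11 - 11/(-3))*X + 31/Y(-5, 0) = (17/11 - 11/(-3))*9 + 31/(-3 - 1*(-5)) = (17*(1/11) - 11*(-⅓))*9 + 31/(-3 + 5) = (17/11 + 11/3)*9 + 31/2 = (172/33)*9 + 31*(½) = 516/11 + 31/2 = 1373/22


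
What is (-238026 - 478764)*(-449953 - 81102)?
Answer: 380654913450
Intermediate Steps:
(-238026 - 478764)*(-449953 - 81102) = -716790*(-531055) = 380654913450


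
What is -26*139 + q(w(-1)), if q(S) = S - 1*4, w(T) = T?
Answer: -3619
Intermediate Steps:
q(S) = -4 + S (q(S) = S - 4 = -4 + S)
-26*139 + q(w(-1)) = -26*139 + (-4 - 1) = -3614 - 5 = -3619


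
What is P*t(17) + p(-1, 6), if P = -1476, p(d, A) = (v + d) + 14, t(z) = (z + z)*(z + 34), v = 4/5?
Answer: -12796851/5 ≈ -2.5594e+6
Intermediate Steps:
v = ⅘ (v = 4*(⅕) = ⅘ ≈ 0.80000)
t(z) = 2*z*(34 + z) (t(z) = (2*z)*(34 + z) = 2*z*(34 + z))
p(d, A) = 74/5 + d (p(d, A) = (⅘ + d) + 14 = 74/5 + d)
P*t(17) + p(-1, 6) = -2952*17*(34 + 17) + (74/5 - 1) = -2952*17*51 + 69/5 = -1476*1734 + 69/5 = -2559384 + 69/5 = -12796851/5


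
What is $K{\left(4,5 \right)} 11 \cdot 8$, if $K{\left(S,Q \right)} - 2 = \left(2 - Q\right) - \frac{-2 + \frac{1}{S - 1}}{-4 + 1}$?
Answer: $- \frac{1232}{9} \approx -136.89$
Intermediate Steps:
$K{\left(S,Q \right)} = \frac{10}{3} - Q + \frac{1}{3 \left(-1 + S\right)}$ ($K{\left(S,Q \right)} = 2 - \left(-2 + Q + \frac{-2 + \frac{1}{S - 1}}{-4 + 1}\right) = 2 - \left(-2 + Q + \frac{-2 + \frac{1}{-1 + S}}{-3}\right) = 2 - \left(-2 + Q + \left(-2 + \frac{1}{-1 + S}\right) \left(- \frac{1}{3}\right)\right) = 2 - \left(- \frac{4}{3} + Q - \frac{1}{3 \left(-1 + S\right)}\right) = 2 + \left(\frac{4}{3} - Q + \frac{1}{3 \left(-1 + S\right)}\right) = \frac{10}{3} - Q + \frac{1}{3 \left(-1 + S\right)}$)
$K{\left(4,5 \right)} 11 \cdot 8 = \frac{-3 + 5 + \frac{10}{3} \cdot 4 - 5 \cdot 4}{-1 + 4} \cdot 11 \cdot 8 = \frac{-3 + 5 + \frac{40}{3} - 20}{3} \cdot 11 \cdot 8 = \frac{1}{3} \left(- \frac{14}{3}\right) 11 \cdot 8 = \left(- \frac{14}{9}\right) 11 \cdot 8 = \left(- \frac{154}{9}\right) 8 = - \frac{1232}{9}$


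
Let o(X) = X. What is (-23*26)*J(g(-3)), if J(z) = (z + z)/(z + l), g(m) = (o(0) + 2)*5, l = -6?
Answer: -2990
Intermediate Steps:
g(m) = 10 (g(m) = (0 + 2)*5 = 2*5 = 10)
J(z) = 2*z/(-6 + z) (J(z) = (z + z)/(z - 6) = (2*z)/(-6 + z) = 2*z/(-6 + z))
(-23*26)*J(g(-3)) = (-23*26)*(2*10/(-6 + 10)) = -1196*10/4 = -598*5 = -2990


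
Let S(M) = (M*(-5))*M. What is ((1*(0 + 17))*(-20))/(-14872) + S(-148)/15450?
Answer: -40588211/5744310 ≈ -7.0658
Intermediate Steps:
S(M) = -5*M² (S(M) = (-5*M)*M = -5*M²)
((1*(0 + 17))*(-20))/(-14872) + S(-148)/15450 = ((1*(0 + 17))*(-20))/(-14872) - 5*(-148)²/15450 = ((1*17)*(-20))*(-1/14872) - 5*21904*(1/15450) = (17*(-20))*(-1/14872) - 109520*1/15450 = -340*(-1/14872) - 10952/1545 = 85/3718 - 10952/1545 = -40588211/5744310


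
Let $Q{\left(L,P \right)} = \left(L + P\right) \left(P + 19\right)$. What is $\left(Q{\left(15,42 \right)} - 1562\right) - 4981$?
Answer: $-3066$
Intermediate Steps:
$Q{\left(L,P \right)} = \left(19 + P\right) \left(L + P\right)$ ($Q{\left(L,P \right)} = \left(L + P\right) \left(19 + P\right) = \left(19 + P\right) \left(L + P\right)$)
$\left(Q{\left(15,42 \right)} - 1562\right) - 4981 = \left(\left(42^{2} + 19 \cdot 15 + 19 \cdot 42 + 15 \cdot 42\right) - 1562\right) - 4981 = \left(\left(1764 + 285 + 798 + 630\right) - 1562\right) - 4981 = \left(3477 - 1562\right) - 4981 = 1915 - 4981 = -3066$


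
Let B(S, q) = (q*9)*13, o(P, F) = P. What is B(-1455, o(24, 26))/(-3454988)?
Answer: -702/863747 ≈ -0.00081274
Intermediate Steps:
B(S, q) = 117*q (B(S, q) = (9*q)*13 = 117*q)
B(-1455, o(24, 26))/(-3454988) = (117*24)/(-3454988) = 2808*(-1/3454988) = -702/863747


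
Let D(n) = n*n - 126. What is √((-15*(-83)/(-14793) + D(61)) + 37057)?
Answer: 3*√109826846423/4931 ≈ 201.62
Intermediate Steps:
D(n) = -126 + n² (D(n) = n² - 126 = -126 + n²)
√((-15*(-83)/(-14793) + D(61)) + 37057) = √((-15*(-83)/(-14793) + (-126 + 61²)) + 37057) = √((1245*(-1/14793) + (-126 + 3721)) + 37057) = √((-415/4931 + 3595) + 37057) = √(17726530/4931 + 37057) = √(200454597/4931) = 3*√109826846423/4931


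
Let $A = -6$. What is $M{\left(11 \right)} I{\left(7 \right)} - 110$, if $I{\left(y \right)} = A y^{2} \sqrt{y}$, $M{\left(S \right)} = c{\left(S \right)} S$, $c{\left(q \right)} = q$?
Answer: $-110 - 35574 \sqrt{7} \approx -94230.0$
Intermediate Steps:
$M{\left(S \right)} = S^{2}$ ($M{\left(S \right)} = S S = S^{2}$)
$I{\left(y \right)} = - 6 y^{\frac{5}{2}}$ ($I{\left(y \right)} = - 6 y^{2} \sqrt{y} = - 6 y^{\frac{5}{2}}$)
$M{\left(11 \right)} I{\left(7 \right)} - 110 = 11^{2} \left(- 6 \cdot 7^{\frac{5}{2}}\right) - 110 = 121 \left(- 6 \cdot 49 \sqrt{7}\right) - 110 = 121 \left(- 294 \sqrt{7}\right) - 110 = - 35574 \sqrt{7} - 110 = -110 - 35574 \sqrt{7}$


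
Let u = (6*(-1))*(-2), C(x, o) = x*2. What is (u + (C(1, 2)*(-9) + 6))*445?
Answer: 0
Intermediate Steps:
C(x, o) = 2*x
u = 12 (u = -6*(-2) = 12)
(u + (C(1, 2)*(-9) + 6))*445 = (12 + ((2*1)*(-9) + 6))*445 = (12 + (2*(-9) + 6))*445 = (12 + (-18 + 6))*445 = (12 - 12)*445 = 0*445 = 0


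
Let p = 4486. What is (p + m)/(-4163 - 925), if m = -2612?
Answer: -937/2544 ≈ -0.36832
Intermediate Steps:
(p + m)/(-4163 - 925) = (4486 - 2612)/(-4163 - 925) = 1874/(-5088) = 1874*(-1/5088) = -937/2544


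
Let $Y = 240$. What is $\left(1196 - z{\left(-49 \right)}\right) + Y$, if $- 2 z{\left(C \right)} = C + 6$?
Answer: $\frac{2829}{2} \approx 1414.5$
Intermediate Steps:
$z{\left(C \right)} = -3 - \frac{C}{2}$ ($z{\left(C \right)} = - \frac{C + 6}{2} = - \frac{6 + C}{2} = -3 - \frac{C}{2}$)
$\left(1196 - z{\left(-49 \right)}\right) + Y = \left(1196 - \left(-3 - - \frac{49}{2}\right)\right) + 240 = \left(1196 - \left(-3 + \frac{49}{2}\right)\right) + 240 = \left(1196 - \frac{43}{2}\right) + 240 = \frac{2349}{2} + 240 = \frac{2829}{2}$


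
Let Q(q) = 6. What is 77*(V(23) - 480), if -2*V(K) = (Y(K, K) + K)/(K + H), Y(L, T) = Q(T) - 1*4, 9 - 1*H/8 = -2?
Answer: -8207045/222 ≈ -36969.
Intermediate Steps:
H = 88 (H = 72 - 8*(-2) = 72 + 16 = 88)
Y(L, T) = 2 (Y(L, T) = 6 - 1*4 = 6 - 4 = 2)
V(K) = -(2 + K)/(2*(88 + K)) (V(K) = -(2 + K)/(2*(K + 88)) = -(2 + K)/(2*(88 + K)))
77*(V(23) - 480) = 77*((-2 - 1*23)/(2*(88 + 23)) - 480) = 77*((½)*(-2 - 23)/111 - 480) = 77*((½)*(1/111)*(-25) - 480) = 77*(-25/222 - 480) = 77*(-106585/222) = -8207045/222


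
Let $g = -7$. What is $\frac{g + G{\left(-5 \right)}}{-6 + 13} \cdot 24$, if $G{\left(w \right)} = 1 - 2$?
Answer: $- \frac{192}{7} \approx -27.429$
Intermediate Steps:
$G{\left(w \right)} = -1$
$\frac{g + G{\left(-5 \right)}}{-6 + 13} \cdot 24 = \frac{-7 - 1}{-6 + 13} \cdot 24 = - \frac{8}{7} \cdot 24 = \left(-8\right) \frac{1}{7} \cdot 24 = \left(- \frac{8}{7}\right) 24 = - \frac{192}{7}$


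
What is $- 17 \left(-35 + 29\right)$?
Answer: $102$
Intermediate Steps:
$- 17 \left(-35 + 29\right) = \left(-17\right) \left(-6\right) = 102$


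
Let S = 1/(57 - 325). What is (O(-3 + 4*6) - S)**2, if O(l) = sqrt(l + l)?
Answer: 3016609/71824 + sqrt(42)/134 ≈ 42.048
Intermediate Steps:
O(l) = sqrt(2)*sqrt(l) (O(l) = sqrt(2*l) = sqrt(2)*sqrt(l))
S = -1/268 (S = 1/(-268) = -1/268 ≈ -0.0037313)
(O(-3 + 4*6) - S)**2 = (sqrt(2)*sqrt(-3 + 4*6) - 1*(-1/268))**2 = (sqrt(2)*sqrt(-3 + 24) + 1/268)**2 = (sqrt(2)*sqrt(21) + 1/268)**2 = (sqrt(42) + 1/268)**2 = (1/268 + sqrt(42))**2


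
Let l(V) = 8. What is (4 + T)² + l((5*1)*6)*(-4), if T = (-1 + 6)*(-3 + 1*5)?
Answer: 164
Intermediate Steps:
T = 10 (T = 5*(-3 + 5) = 5*2 = 10)
(4 + T)² + l((5*1)*6)*(-4) = (4 + 10)² + 8*(-4) = 14² - 32 = 196 - 32 = 164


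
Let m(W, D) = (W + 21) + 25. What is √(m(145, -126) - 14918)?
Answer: I*√14727 ≈ 121.35*I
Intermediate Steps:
m(W, D) = 46 + W (m(W, D) = (21 + W) + 25 = 46 + W)
√(m(145, -126) - 14918) = √((46 + 145) - 14918) = √(191 - 14918) = √(-14727) = I*√14727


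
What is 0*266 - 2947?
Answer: -2947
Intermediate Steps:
0*266 - 2947 = 0 - 2947 = -2947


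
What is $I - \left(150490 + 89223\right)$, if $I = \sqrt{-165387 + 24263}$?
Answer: $-239713 + 2 i \sqrt{35281} \approx -2.3971 \cdot 10^{5} + 375.66 i$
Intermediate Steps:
$I = 2 i \sqrt{35281}$ ($I = \sqrt{-141124} = 2 i \sqrt{35281} \approx 375.66 i$)
$I - \left(150490 + 89223\right) = 2 i \sqrt{35281} - \left(150490 + 89223\right) = 2 i \sqrt{35281} - 239713 = -239713 + 2 i \sqrt{35281}$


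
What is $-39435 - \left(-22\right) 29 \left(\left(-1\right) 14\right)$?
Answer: $-48367$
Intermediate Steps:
$-39435 - \left(-22\right) 29 \left(\left(-1\right) 14\right) = -39435 - \left(-638\right) \left(-14\right) = -39435 - 8932 = -48367$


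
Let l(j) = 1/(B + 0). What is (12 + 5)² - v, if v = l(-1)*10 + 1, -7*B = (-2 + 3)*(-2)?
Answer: 253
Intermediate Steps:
B = 2/7 (B = -(-2 + 3)*(-2)/7 = -(-2)/7 = -⅐*(-2) = 2/7 ≈ 0.28571)
l(j) = 7/2 (l(j) = 1/(2/7 + 0) = 1/(2/7) = 7/2)
v = 36 (v = (7/2)*10 + 1 = 35 + 1 = 36)
(12 + 5)² - v = (12 + 5)² - 1*36 = 17² - 36 = 289 - 36 = 253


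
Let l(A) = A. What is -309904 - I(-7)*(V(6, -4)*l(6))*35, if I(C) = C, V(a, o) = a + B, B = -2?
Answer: -304024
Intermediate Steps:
V(a, o) = -2 + a (V(a, o) = a - 2 = -2 + a)
-309904 - I(-7)*(V(6, -4)*l(6))*35 = -309904 - (-7*(-2 + 6)*6)*35 = -309904 - (-28*6)*35 = -309904 - (-7*24)*35 = -309904 - (-168)*35 = -309904 - 1*(-5880) = -309904 + 5880 = -304024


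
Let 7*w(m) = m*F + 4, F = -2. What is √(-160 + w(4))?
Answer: 2*I*√1967/7 ≈ 12.672*I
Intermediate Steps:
w(m) = 4/7 - 2*m/7 (w(m) = (m*(-2) + 4)/7 = (-2*m + 4)/7 = (4 - 2*m)/7 = 4/7 - 2*m/7)
√(-160 + w(4)) = √(-160 + (4/7 - 2/7*4)) = √(-160 + (4/7 - 8/7)) = √(-160 - 4/7) = √(-1124/7) = 2*I*√1967/7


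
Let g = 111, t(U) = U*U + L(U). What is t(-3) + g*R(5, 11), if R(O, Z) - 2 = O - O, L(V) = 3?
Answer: 234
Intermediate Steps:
t(U) = 3 + U**2 (t(U) = U*U + 3 = U**2 + 3 = 3 + U**2)
R(O, Z) = 2 (R(O, Z) = 2 + (O - O) = 2 + 0 = 2)
t(-3) + g*R(5, 11) = (3 + (-3)**2) + 111*2 = (3 + 9) + 222 = 12 + 222 = 234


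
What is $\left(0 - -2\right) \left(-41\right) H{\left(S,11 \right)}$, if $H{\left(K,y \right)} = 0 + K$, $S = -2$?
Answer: $164$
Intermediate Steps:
$H{\left(K,y \right)} = K$
$\left(0 - -2\right) \left(-41\right) H{\left(S,11 \right)} = \left(0 - -2\right) \left(-41\right) \left(-2\right) = \left(0 + 2\right) \left(-41\right) \left(-2\right) = 2 \left(-41\right) \left(-2\right) = \left(-82\right) \left(-2\right) = 164$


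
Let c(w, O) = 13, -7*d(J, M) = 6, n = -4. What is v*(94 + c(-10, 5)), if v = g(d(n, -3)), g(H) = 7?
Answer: 749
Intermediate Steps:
d(J, M) = -6/7 (d(J, M) = -⅐*6 = -6/7)
v = 7
v*(94 + c(-10, 5)) = 7*(94 + 13) = 7*107 = 749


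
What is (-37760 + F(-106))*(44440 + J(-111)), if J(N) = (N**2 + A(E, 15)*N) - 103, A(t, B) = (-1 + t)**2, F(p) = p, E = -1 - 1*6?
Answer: -1876411764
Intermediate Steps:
E = -7 (E = -1 - 6 = -7)
J(N) = -103 + N**2 + 64*N (J(N) = (N**2 + (-1 - 7)**2*N) - 103 = (N**2 + (-8)**2*N) - 103 = (N**2 + 64*N) - 103 = -103 + N**2 + 64*N)
(-37760 + F(-106))*(44440 + J(-111)) = (-37760 - 106)*(44440 + (-103 + (-111)**2 + 64*(-111))) = -37866*(44440 + (-103 + 12321 - 7104)) = -37866*(44440 + 5114) = -37866*49554 = -1876411764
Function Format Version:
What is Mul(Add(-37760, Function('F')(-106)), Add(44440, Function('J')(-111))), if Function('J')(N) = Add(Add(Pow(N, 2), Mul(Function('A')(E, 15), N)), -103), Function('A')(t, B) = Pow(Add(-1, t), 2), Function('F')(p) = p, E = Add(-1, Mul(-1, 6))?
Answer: -1876411764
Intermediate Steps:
E = -7 (E = Add(-1, -6) = -7)
Function('J')(N) = Add(-103, Pow(N, 2), Mul(64, N)) (Function('J')(N) = Add(Add(Pow(N, 2), Mul(Pow(Add(-1, -7), 2), N)), -103) = Add(Add(Pow(N, 2), Mul(Pow(-8, 2), N)), -103) = Add(Add(Pow(N, 2), Mul(64, N)), -103) = Add(-103, Pow(N, 2), Mul(64, N)))
Mul(Add(-37760, Function('F')(-106)), Add(44440, Function('J')(-111))) = Mul(Add(-37760, -106), Add(44440, Add(-103, Pow(-111, 2), Mul(64, -111)))) = Mul(-37866, Add(44440, Add(-103, 12321, -7104))) = Mul(-37866, Add(44440, 5114)) = Mul(-37866, 49554) = -1876411764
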